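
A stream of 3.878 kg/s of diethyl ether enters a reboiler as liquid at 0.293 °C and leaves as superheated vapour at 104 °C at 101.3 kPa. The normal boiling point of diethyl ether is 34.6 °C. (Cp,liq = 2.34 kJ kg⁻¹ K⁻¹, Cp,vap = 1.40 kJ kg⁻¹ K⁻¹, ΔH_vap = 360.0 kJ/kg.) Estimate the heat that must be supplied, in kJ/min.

liquid 0.293→34.6 °C: 80.278 kJ/kg
vaporisation at 34.6 °C: 360 kJ/kg
vapour 34.6→104 °C: 97.16 kJ/kg
Δh = 80.278 + 360 + 97.16 = 537.44 kJ/kg
Q = ṁ·Δh = 3.878 kg/s × 537.44 kJ/kg = 2084.2 kJ/s
|Q| = 2084.2 kW = 125050 kJ/min

Q = 125000 kJ/min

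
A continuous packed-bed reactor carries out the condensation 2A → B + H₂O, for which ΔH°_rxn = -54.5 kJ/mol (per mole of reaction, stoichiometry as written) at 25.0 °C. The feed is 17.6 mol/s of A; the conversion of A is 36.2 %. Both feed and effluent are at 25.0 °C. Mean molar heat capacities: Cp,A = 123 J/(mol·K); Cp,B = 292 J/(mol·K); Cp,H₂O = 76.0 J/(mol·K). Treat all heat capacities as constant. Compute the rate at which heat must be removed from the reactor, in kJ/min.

Extent of reaction ξ = 0.362 × 17.6 / 2 = 3.1856 mol/s
Reaction term: ξ·ΔH°_rxn = 3.1856 × -54.5 = -173.62 kJ/s
Q = ΔH = -173.62 kJ/s = -173.62 kW
Heat removed = 10417 kJ/min

Q_out = 10400 kJ/min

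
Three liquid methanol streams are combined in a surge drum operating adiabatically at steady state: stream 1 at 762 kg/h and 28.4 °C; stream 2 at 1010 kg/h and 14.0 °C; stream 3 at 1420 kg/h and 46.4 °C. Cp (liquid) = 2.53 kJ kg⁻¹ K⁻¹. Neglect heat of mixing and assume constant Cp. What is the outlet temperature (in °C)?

Energy balance with Q = 0: Σ ṁᵢCp,ᵢ(T_out − Tᵢ) = 0
T_out = Σ ṁᵢCp,ᵢTᵢ / Σ ṁᵢCp,ᵢ
      = 257220 / 8075.8 = 31.851 °C

T_out = 31.9 °C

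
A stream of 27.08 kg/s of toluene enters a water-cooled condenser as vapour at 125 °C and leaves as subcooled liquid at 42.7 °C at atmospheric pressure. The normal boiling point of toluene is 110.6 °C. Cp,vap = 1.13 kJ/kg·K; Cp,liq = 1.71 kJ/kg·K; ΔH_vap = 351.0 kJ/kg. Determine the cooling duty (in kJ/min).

Q_c = 785000 kJ/min

vapour 125→110.6 °C: -16.272 kJ/kg
condensation at 110.6 °C: -351 kJ/kg
liquid 110.6→42.7 °C: -116.11 kJ/kg
Δh = -16.272 + -351 + -116.11 = -483.38 kJ/kg
Q = ṁ·Δh = 27.08 kg/s × -483.38 kJ/kg = -13090 kJ/s
|Q| = 13090 kW = 785400 kJ/min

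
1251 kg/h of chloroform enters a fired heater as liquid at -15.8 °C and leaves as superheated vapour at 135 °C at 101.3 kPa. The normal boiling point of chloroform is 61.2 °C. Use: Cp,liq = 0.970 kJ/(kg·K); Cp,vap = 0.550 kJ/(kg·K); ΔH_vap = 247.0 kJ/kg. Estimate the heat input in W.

liquid -15.8→61.2 °C: 74.69 kJ/kg
vaporisation at 61.2 °C: 247 kJ/kg
vapour 61.2→135 °C: 40.59 kJ/kg
Δh = 74.69 + 247 + 40.59 = 362.28 kJ/kg
Q = ṁ·Δh = 1251 kg/h × 362.28 kJ/kg = 453210 kJ/h
|Q| = 125.89 kW = 125890 W

Q = 126000 W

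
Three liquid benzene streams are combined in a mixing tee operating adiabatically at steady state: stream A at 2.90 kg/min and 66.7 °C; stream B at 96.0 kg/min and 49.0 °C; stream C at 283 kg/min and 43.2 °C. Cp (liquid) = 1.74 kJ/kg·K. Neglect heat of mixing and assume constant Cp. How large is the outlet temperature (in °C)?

T_out = 44.8 °C

Adiabatic, steady state ⇒ Σ ṁᵢCp,ᵢ(T_out − Tᵢ) = 0
T_out = Σ ṁᵢCp,ᵢTᵢ / Σ ṁᵢCp,ᵢ
      = 29794 / 664.51 = 44.836 °C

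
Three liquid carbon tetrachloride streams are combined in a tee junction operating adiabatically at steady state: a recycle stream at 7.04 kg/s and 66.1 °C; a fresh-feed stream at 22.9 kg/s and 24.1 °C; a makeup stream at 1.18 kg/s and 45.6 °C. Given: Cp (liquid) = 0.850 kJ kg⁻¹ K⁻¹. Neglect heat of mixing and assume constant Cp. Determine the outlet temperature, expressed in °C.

Adiabatic, steady state ⇒ Σ ṁᵢCp,ᵢ(T_out − Tᵢ) = 0
Σ ṁᵢCp,ᵢTᵢ = 7.04×0.850×66.1 + 22.9×0.850×24.1 + 1.18×0.850×45.6 = 910.39
Σ ṁᵢCp,ᵢ = 7.04×0.850 + 22.9×0.850 + 1.18×0.850 = 26.452
T_out = 910.39 / 26.452 = 34.417 °C

T_out = 34.4 °C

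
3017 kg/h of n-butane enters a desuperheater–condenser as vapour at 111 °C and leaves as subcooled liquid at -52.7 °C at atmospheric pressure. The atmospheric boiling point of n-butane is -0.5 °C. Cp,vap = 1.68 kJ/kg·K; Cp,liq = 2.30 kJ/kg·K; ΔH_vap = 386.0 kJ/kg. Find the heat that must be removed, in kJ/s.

vapour 111→-0.5 °C: -187.32 kJ/kg
condensation at -0.5 °C: -386 kJ/kg
liquid -0.5→-52.7 °C: -120.06 kJ/kg
Δh = -187.32 + -386 + -120.06 = -693.38 kJ/kg
Q = ṁ·Δh = 3017 kg/h × -693.38 kJ/kg = -2.0919e+06 kJ/h
|Q| = 581.09 kW

Q_c = 581 kJ/s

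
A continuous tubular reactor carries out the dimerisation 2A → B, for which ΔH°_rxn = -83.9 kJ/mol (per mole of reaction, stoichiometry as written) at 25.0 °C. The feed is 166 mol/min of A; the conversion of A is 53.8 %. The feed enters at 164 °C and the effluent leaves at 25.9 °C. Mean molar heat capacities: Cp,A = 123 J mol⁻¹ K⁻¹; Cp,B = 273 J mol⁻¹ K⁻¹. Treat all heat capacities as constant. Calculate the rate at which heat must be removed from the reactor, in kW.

Q_out = 109 kW

Extent of reaction ξ = 0.538 × 166 / 2 = 44.654 mol/min
Reaction term: ξ·ΔH°_rxn = 44.654 × -83.9 = -3746.5 kJ/min
Sensible, feed 164→25 °C: -2838.1 kJ/min
Outlet flows (mol/min): A 76.692, B 44.654
Sensible, products 25→25.9 °C: 19.461 kJ/min
Q = ΔH = -6565.1 kJ/min = -109.42 kW
Heat removed = 109.42 kW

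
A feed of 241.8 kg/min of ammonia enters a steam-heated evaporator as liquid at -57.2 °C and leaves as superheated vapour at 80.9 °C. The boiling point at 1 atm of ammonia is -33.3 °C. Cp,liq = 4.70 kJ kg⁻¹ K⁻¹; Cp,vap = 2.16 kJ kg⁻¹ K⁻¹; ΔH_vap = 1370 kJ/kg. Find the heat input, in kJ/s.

Q = 6970 kJ/s

liquid -57.2→-33.3 °C: 112.33 kJ/kg
vaporisation at -33.3 °C: 1370 kJ/kg
vapour -33.3→80.9 °C: 246.67 kJ/kg
Δh = 112.33 + 1370 + 246.67 = 1729 kJ/kg
Q = ṁ·Δh = 241.8 kg/min × 1729 kJ/kg = 418070 kJ/min
|Q| = 6967.9 kW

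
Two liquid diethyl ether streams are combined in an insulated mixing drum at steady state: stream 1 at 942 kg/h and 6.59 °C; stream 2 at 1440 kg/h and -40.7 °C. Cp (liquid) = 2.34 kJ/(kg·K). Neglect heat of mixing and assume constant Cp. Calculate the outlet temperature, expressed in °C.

Energy balance with Q = 0: Σ ṁᵢCp,ᵢ(T_out − Tᵢ) = 0
Σ ṁᵢCp,ᵢTᵢ = 942×2.34×6.59 + 1440×2.34×-40.7 = -122620
Σ ṁᵢCp,ᵢ = 942×2.34 + 1440×2.34 = 5573.9
T_out = -122620 / 5573.9 = -21.998 °C

T_out = -22.0 °C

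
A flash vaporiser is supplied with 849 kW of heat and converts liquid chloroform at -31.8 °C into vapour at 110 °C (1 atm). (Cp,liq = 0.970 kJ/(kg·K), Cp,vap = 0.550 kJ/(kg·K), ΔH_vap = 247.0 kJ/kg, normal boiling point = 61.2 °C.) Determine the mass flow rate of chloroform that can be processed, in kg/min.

ṁ = 140 kg/min

Δh = 0.970×(61.2−-31.8) + 247.0 + 0.550×(110−61.2) = 364.05 kJ/kg
Q = 849 kW = 849 kJ/s = 50940 kJ/min
ṁ = Q/Δh = 50940 / 364.05 = 139.93 kg/min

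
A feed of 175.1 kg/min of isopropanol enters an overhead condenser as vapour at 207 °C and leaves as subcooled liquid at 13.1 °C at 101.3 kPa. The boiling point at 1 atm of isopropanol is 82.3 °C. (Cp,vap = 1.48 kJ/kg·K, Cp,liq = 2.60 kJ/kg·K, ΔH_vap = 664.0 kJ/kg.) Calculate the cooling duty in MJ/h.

Q_c = 10800 MJ/h

vapour 207→82.3 °C: -184.56 kJ/kg
condensation at 82.3 °C: -664 kJ/kg
liquid 82.3→13.1 °C: -179.92 kJ/kg
Δh = -184.56 + -664 + -179.92 = -1028.5 kJ/kg
Q = ṁ·Δh = 175.1 kg/min × -1028.5 kJ/kg = -180090 kJ/min
|Q| = 3001.4 kW = 10805 MJ/h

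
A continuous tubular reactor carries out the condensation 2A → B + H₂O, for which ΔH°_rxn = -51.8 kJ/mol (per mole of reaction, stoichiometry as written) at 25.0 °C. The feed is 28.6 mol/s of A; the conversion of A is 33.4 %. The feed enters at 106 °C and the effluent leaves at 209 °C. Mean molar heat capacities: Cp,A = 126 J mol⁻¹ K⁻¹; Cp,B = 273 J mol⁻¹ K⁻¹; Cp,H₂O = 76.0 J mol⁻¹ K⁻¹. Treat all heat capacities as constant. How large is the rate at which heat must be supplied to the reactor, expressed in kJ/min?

Extent of reaction ξ = 0.334 × 28.6 / 2 = 4.7762 mol/s
Reaction term: ξ·ΔH°_rxn = 4.7762 × -51.8 = -247.41 kJ/s
Sensible, feed 106→25 °C: -291.89 kJ/s
Outlet flows (mol/s): A 19.048, B 4.7762, H₂O 4.7762
Sensible, products 25→209 °C: 748.31 kJ/s
Q = ΔH = 209.01 kJ/s = 209.01 kW
Heat supplied = 12541 kJ/min

Q_in = 12500 kJ/min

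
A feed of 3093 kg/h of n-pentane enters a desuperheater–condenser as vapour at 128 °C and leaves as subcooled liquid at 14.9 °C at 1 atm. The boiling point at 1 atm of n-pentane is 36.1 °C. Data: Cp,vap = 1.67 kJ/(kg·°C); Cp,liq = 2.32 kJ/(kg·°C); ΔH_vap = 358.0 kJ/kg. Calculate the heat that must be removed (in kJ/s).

vapour 128→36.1 °C: -153.47 kJ/kg
condensation at 36.1 °C: -358 kJ/kg
liquid 36.1→14.9 °C: -49.184 kJ/kg
Δh = -153.47 + -358 + -49.184 = -560.66 kJ/kg
Q = ṁ·Δh = 3093 kg/h × -560.66 kJ/kg = -1.7341e+06 kJ/h
|Q| = 481.7 kW

Q_c = 482 kJ/s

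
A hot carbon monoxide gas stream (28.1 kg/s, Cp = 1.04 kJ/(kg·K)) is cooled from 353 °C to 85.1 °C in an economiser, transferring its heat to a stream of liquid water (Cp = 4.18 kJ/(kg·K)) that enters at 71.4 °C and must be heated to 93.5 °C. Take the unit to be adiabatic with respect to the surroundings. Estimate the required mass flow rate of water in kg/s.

Heat released by hot stream: Q = 28.1 × 1.04 × (353 − 85.1) = 7829.1 kJ/s
Energy balance on cold side (adiabatic exchanger): Q = ṁ_c·Cp_c·(T_c,out − T_c,in)
ṁ_c = 7829.1 / [4.18 × (93.5 − 71.4)] = 84.751 kg/s

ṁ_c = 84.8 kg/s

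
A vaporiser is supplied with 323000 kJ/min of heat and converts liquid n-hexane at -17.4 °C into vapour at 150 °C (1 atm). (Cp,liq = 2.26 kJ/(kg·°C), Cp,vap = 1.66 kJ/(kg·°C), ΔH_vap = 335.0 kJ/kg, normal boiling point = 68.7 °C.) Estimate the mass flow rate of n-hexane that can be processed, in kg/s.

Δh = 2.26×(68.7−-17.4) + 335.0 + 1.66×(150−68.7) = 664.54 kJ/kg
Q = 323000 kJ/min = 5383.3 kJ/s = 5383.3 kJ/s
ṁ = Q/Δh = 5383.3 / 664.54 = 8.1008 kg/s

ṁ = 8.10 kg/s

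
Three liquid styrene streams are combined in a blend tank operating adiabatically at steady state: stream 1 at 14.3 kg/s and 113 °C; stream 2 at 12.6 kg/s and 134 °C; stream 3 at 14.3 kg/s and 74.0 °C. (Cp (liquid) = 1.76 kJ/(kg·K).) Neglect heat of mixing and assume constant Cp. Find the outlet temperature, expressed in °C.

T_out = 106 °C

No heat crosses the boundary, so H_out = H_in.
T_out = Σ ṁᵢCp,ᵢTᵢ / Σ ṁᵢCp,ᵢ
      = 7678 / 72.512 = 105.89 °C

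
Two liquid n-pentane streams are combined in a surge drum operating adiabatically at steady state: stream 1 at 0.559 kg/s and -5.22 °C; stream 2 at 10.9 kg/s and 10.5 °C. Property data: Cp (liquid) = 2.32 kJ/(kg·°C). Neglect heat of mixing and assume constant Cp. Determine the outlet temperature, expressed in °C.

Adiabatic, steady state ⇒ Σ ṁᵢCp,ᵢ(T_out − Tᵢ) = 0
T_out = Σ ṁᵢCp,ᵢTᵢ / Σ ṁᵢCp,ᵢ
      = 258.75 / 26.585 = 9.7331 °C

T_out = 9.73 °C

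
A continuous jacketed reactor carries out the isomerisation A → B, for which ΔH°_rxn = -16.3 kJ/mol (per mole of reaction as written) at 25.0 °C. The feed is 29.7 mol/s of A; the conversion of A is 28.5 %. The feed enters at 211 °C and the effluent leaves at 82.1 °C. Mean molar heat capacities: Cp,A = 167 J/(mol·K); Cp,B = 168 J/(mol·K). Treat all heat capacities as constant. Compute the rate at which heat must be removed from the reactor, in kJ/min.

Extent of reaction ξ = 0.285 × 29.7 = 8.4645 mol/s
Reaction term: ξ·ΔH°_rxn = 8.4645 × -16.3 = -137.97 kJ/s
Sensible, feed 211→25 °C: -922.54 kJ/s
Outlet flows (mol/s): A 21.236, B 8.4645
Sensible, products 25→82.1 °C: 283.69 kJ/s
Q = ΔH = -776.82 kJ/s = -776.82 kW
Heat removed = 46609 kJ/min

Q_out = 46600 kJ/min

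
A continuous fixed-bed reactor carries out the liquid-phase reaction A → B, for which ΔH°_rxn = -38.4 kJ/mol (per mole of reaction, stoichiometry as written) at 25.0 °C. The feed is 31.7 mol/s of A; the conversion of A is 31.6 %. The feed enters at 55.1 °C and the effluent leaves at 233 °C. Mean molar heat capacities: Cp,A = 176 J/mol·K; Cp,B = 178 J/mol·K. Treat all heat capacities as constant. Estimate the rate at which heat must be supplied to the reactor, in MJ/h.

Q_in = 2200 MJ/h

Extent of reaction ξ = 0.316 × 31.7 = 10.017 mol/s
Reaction term: ξ·ΔH°_rxn = 10.017 × -38.4 = -384.66 kJ/s
Sensible, feed 55.1→25 °C: -167.93 kJ/s
Outlet flows (mol/s): A 21.683, B 10.017
Sensible, products 25→233 °C: 1164.6 kJ/s
Q = ΔH = 612.05 kJ/s = 612.05 kW
Heat supplied = 2203.4 MJ/h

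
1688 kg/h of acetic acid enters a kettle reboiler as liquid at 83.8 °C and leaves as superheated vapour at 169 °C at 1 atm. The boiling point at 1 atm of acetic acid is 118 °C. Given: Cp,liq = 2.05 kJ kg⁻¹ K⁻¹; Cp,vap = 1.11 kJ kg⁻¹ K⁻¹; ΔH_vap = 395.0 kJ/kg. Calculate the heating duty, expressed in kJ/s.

Q = 245 kJ/s

liquid 83.8→118 °C: 70.11 kJ/kg
vaporisation at 118 °C: 395 kJ/kg
vapour 118→169 °C: 56.61 kJ/kg
Δh = 70.11 + 395 + 56.61 = 521.72 kJ/kg
Q = ṁ·Δh = 1688 kg/h × 521.72 kJ/kg = 880660 kJ/h
|Q| = 244.63 kW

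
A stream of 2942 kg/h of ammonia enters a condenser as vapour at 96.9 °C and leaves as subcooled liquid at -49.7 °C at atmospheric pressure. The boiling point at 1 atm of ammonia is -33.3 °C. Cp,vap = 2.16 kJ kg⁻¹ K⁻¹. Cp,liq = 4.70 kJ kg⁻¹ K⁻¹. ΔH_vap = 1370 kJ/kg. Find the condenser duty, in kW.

vapour 96.9→-33.3 °C: -281.23 kJ/kg
condensation at -33.3 °C: -1370 kJ/kg
liquid -33.3→-49.7 °C: -77.08 kJ/kg
Δh = -281.23 + -1370 + -77.08 = -1728.3 kJ/kg
Q = ṁ·Δh = 2942 kg/h × -1728.3 kJ/kg = -5.0847e+06 kJ/h
|Q| = 1412.4 kW

Q_c = 1410 kW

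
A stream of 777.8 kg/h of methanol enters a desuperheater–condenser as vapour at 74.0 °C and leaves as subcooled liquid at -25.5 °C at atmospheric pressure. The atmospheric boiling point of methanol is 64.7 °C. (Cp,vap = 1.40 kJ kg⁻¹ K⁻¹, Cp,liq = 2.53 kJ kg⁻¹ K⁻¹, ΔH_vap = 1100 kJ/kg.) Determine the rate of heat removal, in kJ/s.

Q_c = 290 kJ/s

vapour 74.0→64.7 °C: -13.02 kJ/kg
condensation at 64.7 °C: -1100 kJ/kg
liquid 64.7→-25.5 °C: -228.21 kJ/kg
Δh = -13.02 + -1100 + -228.21 = -1341.2 kJ/kg
Q = ṁ·Δh = 777.8 kg/h × -1341.2 kJ/kg = -1.0432e+06 kJ/h
|Q| = 289.78 kW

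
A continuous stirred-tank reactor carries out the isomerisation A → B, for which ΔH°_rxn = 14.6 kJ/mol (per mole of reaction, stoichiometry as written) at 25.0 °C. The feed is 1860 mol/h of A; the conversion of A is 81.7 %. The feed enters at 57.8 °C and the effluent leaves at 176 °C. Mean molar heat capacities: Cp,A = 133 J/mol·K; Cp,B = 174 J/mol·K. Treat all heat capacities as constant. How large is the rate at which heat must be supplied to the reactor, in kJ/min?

Extent of reaction ξ = 0.817 × 1860 = 1519.6 mol/h
Reaction term: ξ·ΔH°_rxn = 1519.6 × 14.6 = 22186 kJ/h
Sensible, feed 57.8→25 °C: -8114.1 kJ/h
Outlet flows (mol/h): A 340.38, B 1519.6
Sensible, products 25→176 °C: 46762 kJ/h
Q = ΔH = 60835 kJ/h = 16.899 kW
Heat supplied = 1013.9 kJ/min

Q_in = 1010 kJ/min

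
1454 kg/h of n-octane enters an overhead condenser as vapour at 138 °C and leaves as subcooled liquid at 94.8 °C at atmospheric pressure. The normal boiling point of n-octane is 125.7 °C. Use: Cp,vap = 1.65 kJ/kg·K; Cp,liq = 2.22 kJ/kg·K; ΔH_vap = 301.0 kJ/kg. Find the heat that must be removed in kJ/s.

vapour 138→125.7 °C: -20.295 kJ/kg
condensation at 125.7 °C: -301 kJ/kg
liquid 125.7→94.8 °C: -68.598 kJ/kg
Δh = -20.295 + -301 + -68.598 = -389.89 kJ/kg
Q = ṁ·Δh = 1454 kg/h × -389.89 kJ/kg = -566900 kJ/h
|Q| = 157.47 kW

Q_c = 157 kJ/s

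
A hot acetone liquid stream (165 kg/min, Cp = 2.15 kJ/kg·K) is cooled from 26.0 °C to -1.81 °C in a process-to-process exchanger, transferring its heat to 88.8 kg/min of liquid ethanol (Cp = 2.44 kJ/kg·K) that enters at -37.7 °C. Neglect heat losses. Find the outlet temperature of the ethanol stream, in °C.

Heat released by hot stream: Q = 165 × 2.15 × (26.0 − -1.81) = 9865.6 kJ/min
Energy balance on cold side (adiabatic exchanger): Q = ṁ_c·Cp_c·(T_c,out − T_c,in)
T_c,out = -37.7 + 9865.6/(88.8 × 2.44) = 7.8324 °C

T_c,out = 7.83 °C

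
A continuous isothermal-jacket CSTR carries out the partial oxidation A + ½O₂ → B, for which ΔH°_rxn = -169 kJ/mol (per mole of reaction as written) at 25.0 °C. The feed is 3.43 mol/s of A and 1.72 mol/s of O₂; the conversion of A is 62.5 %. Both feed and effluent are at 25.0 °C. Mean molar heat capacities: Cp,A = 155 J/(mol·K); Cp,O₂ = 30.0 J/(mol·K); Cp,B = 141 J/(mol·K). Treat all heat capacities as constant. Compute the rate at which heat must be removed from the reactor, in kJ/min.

Q_out = 21700 kJ/min

Extent of reaction ξ = 0.625 × 3.43 = 2.1438 mol/s
Reaction term: ξ·ΔH°_rxn = 2.1438 × -169 = -362.29 kJ/s
Q = ΔH = -362.29 kJ/s = -362.29 kW
Heat removed = 21738 kJ/min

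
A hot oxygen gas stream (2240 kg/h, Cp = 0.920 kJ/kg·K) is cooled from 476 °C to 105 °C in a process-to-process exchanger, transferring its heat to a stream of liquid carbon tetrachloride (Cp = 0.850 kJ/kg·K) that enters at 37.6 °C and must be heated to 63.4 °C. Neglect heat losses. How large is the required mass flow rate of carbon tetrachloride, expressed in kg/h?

ṁ_c = 34900 kg/h

Heat released by hot stream: Q = 2240 × 0.920 × (476 − 105) = 764560 kJ/h
Energy balance on cold side (adiabatic exchanger): Q = ṁ_c·Cp_c·(T_c,out − T_c,in)
ṁ_c = 764560 / [0.850 × (63.4 − 37.6)] = 34864 kg/h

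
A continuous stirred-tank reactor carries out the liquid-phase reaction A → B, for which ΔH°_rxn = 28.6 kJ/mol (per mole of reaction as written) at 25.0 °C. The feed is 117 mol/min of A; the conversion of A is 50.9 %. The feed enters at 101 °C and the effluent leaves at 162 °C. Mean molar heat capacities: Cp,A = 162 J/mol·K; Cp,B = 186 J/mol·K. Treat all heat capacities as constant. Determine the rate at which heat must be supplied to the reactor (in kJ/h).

Extent of reaction ξ = 0.509 × 117 = 59.553 mol/min
Reaction term: ξ·ΔH°_rxn = 59.553 × 28.6 = 1703.2 kJ/min
Sensible, feed 101→25 °C: -1440.5 kJ/min
Outlet flows (mol/min): A 57.447, B 59.553
Sensible, products 25→162 °C: 2792.5 kJ/min
Q = ΔH = 3055.2 kJ/min = 50.92 kW
Heat supplied = 183310 kJ/h

Q_in = 183000 kJ/h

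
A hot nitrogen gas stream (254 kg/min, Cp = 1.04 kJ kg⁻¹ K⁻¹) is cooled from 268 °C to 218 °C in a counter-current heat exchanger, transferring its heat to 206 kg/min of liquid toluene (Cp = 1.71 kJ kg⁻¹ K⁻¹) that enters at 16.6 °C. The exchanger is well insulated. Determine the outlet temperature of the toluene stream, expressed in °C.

T_c,out = 54.1 °C

Heat released by hot stream: Q = 254 × 1.04 × (268 − 218) = 13208 kJ/min
Energy balance on cold side (adiabatic exchanger): Q = ṁ_c·Cp_c·(T_c,out − T_c,in)
T_c,out = 16.6 + 13208/(206 × 1.71) = 54.095 °C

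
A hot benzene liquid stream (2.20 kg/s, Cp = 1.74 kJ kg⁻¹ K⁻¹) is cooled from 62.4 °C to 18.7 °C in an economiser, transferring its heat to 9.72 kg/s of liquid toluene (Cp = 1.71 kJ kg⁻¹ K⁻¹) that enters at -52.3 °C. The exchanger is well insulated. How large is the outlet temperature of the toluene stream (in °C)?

T_c,out = -42.2 °C

Heat released by hot stream: Q = 2.20 × 1.74 × (62.4 − 18.7) = 167.28 kJ/s
Energy balance on cold side (adiabatic exchanger): Q = ṁ_c·Cp_c·(T_c,out − T_c,in)
T_c,out = -52.3 + 167.28/(9.72 × 1.71) = -42.236 °C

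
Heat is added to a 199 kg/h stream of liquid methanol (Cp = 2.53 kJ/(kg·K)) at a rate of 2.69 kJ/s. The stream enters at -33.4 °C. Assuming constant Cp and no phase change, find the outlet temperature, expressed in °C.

T_out = -14.2 °C

Q = 2.69 kJ/s = 9684 kJ/h
ΔT = Q/(ṁ·Cp) = 9684/(199×2.53) = 19.235 K
T_out = -33.4 + 19.235 = -14.165 °C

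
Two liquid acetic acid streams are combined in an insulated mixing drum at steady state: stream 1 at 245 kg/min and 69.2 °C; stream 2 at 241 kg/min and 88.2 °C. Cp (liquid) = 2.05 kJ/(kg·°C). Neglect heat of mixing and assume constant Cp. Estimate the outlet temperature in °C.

T_out = 78.6 °C

Energy balance with Q = 0: Σ ṁᵢCp,ᵢ(T_out − Tᵢ) = 0
T_out = Σ ṁᵢCp,ᵢTᵢ / Σ ṁᵢCp,ᵢ
      = 78331 / 996.3 = 78.622 °C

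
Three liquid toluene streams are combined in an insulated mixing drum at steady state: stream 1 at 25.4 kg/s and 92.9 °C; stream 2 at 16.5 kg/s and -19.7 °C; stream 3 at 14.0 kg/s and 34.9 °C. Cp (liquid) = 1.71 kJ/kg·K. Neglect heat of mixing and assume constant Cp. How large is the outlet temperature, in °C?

Energy balance with Q = 0: Σ ṁᵢCp,ᵢ(T_out − Tᵢ) = 0
Σ ṁᵢCp,ᵢTᵢ = 25.4×1.71×92.9 + 16.5×1.71×-19.7 + 14.0×1.71×34.9 = 4314.7
Σ ṁᵢCp,ᵢ = 25.4×1.71 + 16.5×1.71 + 14.0×1.71 = 95.589
T_out = 4314.7 / 95.589 = 45.138 °C

T_out = 45.1 °C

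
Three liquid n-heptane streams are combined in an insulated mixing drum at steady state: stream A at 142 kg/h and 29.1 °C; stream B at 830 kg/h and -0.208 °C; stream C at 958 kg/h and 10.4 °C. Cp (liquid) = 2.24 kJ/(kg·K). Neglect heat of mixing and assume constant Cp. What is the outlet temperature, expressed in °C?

T_out = 7.21 °C

No heat crosses the boundary, so H_out = H_in.
T_out = Σ ṁᵢCp,ᵢTᵢ / Σ ṁᵢCp,ᵢ
      = 31187 / 4323.2 = 7.2139 °C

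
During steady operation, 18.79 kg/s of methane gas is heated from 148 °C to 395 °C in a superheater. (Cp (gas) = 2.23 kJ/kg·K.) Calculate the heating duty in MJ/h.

Q = 37300 MJ/h

Q = ṁ·Cp·ΔT = 18.79 × 2.23 × (395 − 148) = 10350 kJ/s
Heating duty = 37259 MJ/h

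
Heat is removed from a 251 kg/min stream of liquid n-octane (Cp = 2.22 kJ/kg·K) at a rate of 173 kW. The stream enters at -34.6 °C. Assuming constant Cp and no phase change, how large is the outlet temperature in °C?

Q = 173 kW = 10380 kJ/min
ΔT = Q/(ṁ·Cp) = 10380/(251×2.22) = 18.628 K
T_out = -34.6 − 18.628 = -53.228 °C

T_out = -53.2 °C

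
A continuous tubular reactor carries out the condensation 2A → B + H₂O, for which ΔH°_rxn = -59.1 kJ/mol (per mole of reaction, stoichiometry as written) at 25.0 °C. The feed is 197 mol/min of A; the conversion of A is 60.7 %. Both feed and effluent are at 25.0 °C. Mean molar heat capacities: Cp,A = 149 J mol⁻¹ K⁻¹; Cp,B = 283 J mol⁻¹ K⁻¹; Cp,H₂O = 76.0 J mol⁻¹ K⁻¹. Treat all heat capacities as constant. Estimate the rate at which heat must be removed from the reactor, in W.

Extent of reaction ξ = 0.607 × 197 / 2 = 59.789 mol/min
Reaction term: ξ·ΔH°_rxn = 59.789 × -59.1 = -3533.6 kJ/min
Q = ΔH = -3533.6 kJ/min = -58.893 kW
Heat removed = 58893 W

Q_out = 58900 W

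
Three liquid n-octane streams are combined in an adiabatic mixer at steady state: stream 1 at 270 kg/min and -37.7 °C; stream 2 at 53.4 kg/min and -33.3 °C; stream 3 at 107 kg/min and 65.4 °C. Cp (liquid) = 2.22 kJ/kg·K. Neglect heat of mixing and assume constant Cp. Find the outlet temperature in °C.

T_out = -11.5 °C

Energy balance with Q = 0: Σ ṁᵢCp,ᵢ(T_out − Tᵢ) = 0
Σ ṁᵢCp,ᵢTᵢ = 270×2.22×-37.7 + 53.4×2.22×-33.3 + 107×2.22×65.4 = -11010
Σ ṁᵢCp,ᵢ = 270×2.22 + 53.4×2.22 + 107×2.22 = 955.49
T_out = -11010 / 955.49 = -11.523 °C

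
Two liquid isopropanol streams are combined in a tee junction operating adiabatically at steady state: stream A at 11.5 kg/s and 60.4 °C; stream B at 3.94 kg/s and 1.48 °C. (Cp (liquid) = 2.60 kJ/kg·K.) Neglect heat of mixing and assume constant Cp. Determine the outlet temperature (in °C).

Energy balance with Q = 0: Σ ṁᵢCp,ᵢ(T_out − Tᵢ) = 0
T_out = Σ ṁᵢCp,ᵢTᵢ / Σ ṁᵢCp,ᵢ
      = 1821.1 / 40.144 = 45.365 °C

T_out = 45.4 °C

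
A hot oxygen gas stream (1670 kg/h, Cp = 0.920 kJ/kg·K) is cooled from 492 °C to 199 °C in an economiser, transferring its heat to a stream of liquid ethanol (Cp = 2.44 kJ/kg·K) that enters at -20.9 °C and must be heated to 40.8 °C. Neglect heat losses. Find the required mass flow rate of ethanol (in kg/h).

ṁ_c = 2990 kg/h

Heat released by hot stream: Q = 1670 × 0.920 × (492 − 199) = 450170 kJ/h
Energy balance on cold side (adiabatic exchanger): Q = ṁ_c·Cp_c·(T_c,out − T_c,in)
ṁ_c = 450170 / [2.44 × (40.8 − -20.9)] = 2990.2 kg/h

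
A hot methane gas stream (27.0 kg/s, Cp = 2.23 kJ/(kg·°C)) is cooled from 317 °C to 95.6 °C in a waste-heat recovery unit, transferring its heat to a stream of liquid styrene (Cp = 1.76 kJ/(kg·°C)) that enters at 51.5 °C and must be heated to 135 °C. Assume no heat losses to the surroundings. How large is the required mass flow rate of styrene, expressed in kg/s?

Heat released by hot stream: Q = 27.0 × 2.23 × (317 − 95.6) = 13330 kJ/s
Energy balance on cold side (adiabatic exchanger): Q = ṁ_c·Cp_c·(T_c,out − T_c,in)
ṁ_c = 13330 / [1.76 × (135 − 51.5)] = 90.708 kg/s

ṁ_c = 90.7 kg/s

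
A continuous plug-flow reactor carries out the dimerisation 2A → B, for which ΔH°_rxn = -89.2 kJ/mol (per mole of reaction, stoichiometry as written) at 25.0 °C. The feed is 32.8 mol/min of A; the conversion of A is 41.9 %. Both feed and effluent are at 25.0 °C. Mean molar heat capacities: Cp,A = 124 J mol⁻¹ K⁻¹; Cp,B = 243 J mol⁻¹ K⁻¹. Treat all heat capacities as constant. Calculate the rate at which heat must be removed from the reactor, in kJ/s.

Q_out = 10.2 kJ/s

Extent of reaction ξ = 0.419 × 32.8 / 2 = 6.8716 mol/min
Reaction term: ξ·ΔH°_rxn = 6.8716 × -89.2 = -612.95 kJ/min
Q = ΔH = -612.95 kJ/min = -10.216 kW
Heat removed = 10.216 kJ/s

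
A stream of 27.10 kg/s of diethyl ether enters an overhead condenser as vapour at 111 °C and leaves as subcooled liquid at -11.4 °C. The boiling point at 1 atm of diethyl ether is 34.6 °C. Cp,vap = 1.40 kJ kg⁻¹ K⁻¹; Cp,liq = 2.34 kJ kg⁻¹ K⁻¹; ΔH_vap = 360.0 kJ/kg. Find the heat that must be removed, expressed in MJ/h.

Q_c = 56100 MJ/h

vapour 111→34.6 °C: -106.96 kJ/kg
condensation at 34.6 °C: -360 kJ/kg
liquid 34.6→-11.4 °C: -107.64 kJ/kg
Δh = -106.96 + -360 + -107.64 = -574.6 kJ/kg
Q = ṁ·Δh = 27.10 kg/s × -574.6 kJ/kg = -15572 kJ/s
|Q| = 15572 kW = 56058 MJ/h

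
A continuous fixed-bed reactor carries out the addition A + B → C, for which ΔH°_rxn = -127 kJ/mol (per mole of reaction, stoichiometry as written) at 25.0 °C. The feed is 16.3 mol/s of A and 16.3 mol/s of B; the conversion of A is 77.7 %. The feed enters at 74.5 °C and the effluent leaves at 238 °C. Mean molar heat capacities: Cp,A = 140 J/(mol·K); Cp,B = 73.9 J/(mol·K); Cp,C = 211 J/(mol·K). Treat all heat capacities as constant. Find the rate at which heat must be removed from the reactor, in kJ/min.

Extent of reaction ξ = 0.777 × 16.3 = 12.665 mol/s
Reaction term: ξ·ΔH°_rxn = 12.665 × -127 = -1608.5 kJ/s
Sensible, feed 74.5→25 °C: -172.59 kJ/s
Outlet flows (mol/s): A 3.6349, B 3.6349, C 12.665
Sensible, products 25→238 °C: 734.82 kJ/s
Q = ΔH = -1046.2 kJ/s = -1046.2 kW
Heat removed = 62774 kJ/min

Q_out = 62800 kJ/min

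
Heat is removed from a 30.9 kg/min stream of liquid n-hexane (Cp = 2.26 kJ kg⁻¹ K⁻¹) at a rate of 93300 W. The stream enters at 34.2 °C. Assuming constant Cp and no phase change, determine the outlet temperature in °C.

Q = 93300 W = 5598 kJ/min
ΔT = Q/(ṁ·Cp) = 5598/(30.9×2.26) = 80.162 K
T_out = 34.2 − 80.162 = -45.962 °C

T_out = -46.0 °C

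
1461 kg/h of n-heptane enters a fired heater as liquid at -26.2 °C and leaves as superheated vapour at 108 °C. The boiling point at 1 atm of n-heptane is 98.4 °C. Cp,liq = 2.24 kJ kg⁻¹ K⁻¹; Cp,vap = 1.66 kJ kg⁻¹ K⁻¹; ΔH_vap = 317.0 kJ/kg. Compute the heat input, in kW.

Q = 248 kW

liquid -26.2→98.4 °C: 279.1 kJ/kg
vaporisation at 98.4 °C: 317 kJ/kg
vapour 98.4→108 °C: 15.936 kJ/kg
Δh = 279.1 + 317 + 15.936 = 612.04 kJ/kg
Q = ṁ·Δh = 1461 kg/h × 612.04 kJ/kg = 894190 kJ/h
|Q| = 248.39 kW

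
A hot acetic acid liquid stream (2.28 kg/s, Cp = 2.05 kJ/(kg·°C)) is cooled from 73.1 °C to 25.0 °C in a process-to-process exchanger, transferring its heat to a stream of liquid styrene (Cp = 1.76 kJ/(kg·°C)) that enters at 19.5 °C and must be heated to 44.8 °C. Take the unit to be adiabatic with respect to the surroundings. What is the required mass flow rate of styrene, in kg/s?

ṁ_c = 5.05 kg/s

Heat released by hot stream: Q = 2.28 × 2.05 × (73.1 − 25.0) = 224.82 kJ/s
Energy balance on cold side (adiabatic exchanger): Q = ṁ_c·Cp_c·(T_c,out − T_c,in)
ṁ_c = 224.82 / [1.76 × (44.8 − 19.5)] = 5.0489 kg/s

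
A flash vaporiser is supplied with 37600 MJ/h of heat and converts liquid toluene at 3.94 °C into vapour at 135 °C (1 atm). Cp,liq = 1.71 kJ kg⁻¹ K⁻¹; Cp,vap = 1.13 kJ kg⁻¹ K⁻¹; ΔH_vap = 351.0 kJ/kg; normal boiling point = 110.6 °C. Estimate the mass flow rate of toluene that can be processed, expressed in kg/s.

Δh = 1.71×(110.6−3.94) + 351.0 + 1.13×(135−110.6) = 560.96 kJ/kg
Q = 37600 MJ/h = 10444 kJ/s = 10444 kJ/s
ṁ = Q/Δh = 10444 / 560.96 = 18.619 kg/s

ṁ = 18.6 kg/s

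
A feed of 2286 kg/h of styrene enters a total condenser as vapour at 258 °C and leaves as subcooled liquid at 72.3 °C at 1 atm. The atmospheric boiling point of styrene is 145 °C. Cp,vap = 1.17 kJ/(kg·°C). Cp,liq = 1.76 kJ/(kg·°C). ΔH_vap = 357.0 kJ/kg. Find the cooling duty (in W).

Q_c = 392000 W

vapour 258→145 °C: -132.21 kJ/kg
condensation at 145 °C: -357 kJ/kg
liquid 145→72.3 °C: -127.95 kJ/kg
Δh = -132.21 + -357 + -127.95 = -617.16 kJ/kg
Q = ṁ·Δh = 2286 kg/h × -617.16 kJ/kg = -1.4108e+06 kJ/h
|Q| = 391.9 kW = 391900 W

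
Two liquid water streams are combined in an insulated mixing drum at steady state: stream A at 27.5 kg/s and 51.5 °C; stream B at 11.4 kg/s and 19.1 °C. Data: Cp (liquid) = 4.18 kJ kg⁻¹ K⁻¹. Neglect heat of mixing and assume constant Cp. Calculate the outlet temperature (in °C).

Adiabatic, steady state ⇒ Σ ṁᵢCp,ᵢ(T_out − Tᵢ) = 0
Σ ṁᵢCp,ᵢTᵢ = 27.5×4.18×51.5 + 11.4×4.18×19.1 = 6830.1
Σ ṁᵢCp,ᵢ = 27.5×4.18 + 11.4×4.18 = 162.6
T_out = 6830.1 / 162.6 = 42.005 °C

T_out = 42.0 °C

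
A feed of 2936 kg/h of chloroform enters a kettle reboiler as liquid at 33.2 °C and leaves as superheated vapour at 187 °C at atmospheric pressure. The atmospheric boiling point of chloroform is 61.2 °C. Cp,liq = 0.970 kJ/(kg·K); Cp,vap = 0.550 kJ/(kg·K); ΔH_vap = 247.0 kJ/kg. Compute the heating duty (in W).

liquid 33.2→61.2 °C: 27.16 kJ/kg
vaporisation at 61.2 °C: 247 kJ/kg
vapour 61.2→187 °C: 69.19 kJ/kg
Δh = 27.16 + 247 + 69.19 = 343.35 kJ/kg
Q = ṁ·Δh = 2936 kg/h × 343.35 kJ/kg = 1.0081e+06 kJ/h
|Q| = 280.02 kW = 280020 W

Q = 280000 W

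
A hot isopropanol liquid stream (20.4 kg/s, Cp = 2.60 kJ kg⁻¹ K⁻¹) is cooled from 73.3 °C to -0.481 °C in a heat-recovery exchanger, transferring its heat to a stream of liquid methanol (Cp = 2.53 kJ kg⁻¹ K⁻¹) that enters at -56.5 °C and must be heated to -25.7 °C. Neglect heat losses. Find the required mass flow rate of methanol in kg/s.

ṁ_c = 50.2 kg/s

Heat released by hot stream: Q = 20.4 × 2.60 × (73.3 − -0.481) = 3913.3 kJ/s
Energy balance on cold side (adiabatic exchanger): Q = ṁ_c·Cp_c·(T_c,out − T_c,in)
ṁ_c = 3913.3 / [2.53 × (-25.7 − -56.5)] = 50.22 kg/s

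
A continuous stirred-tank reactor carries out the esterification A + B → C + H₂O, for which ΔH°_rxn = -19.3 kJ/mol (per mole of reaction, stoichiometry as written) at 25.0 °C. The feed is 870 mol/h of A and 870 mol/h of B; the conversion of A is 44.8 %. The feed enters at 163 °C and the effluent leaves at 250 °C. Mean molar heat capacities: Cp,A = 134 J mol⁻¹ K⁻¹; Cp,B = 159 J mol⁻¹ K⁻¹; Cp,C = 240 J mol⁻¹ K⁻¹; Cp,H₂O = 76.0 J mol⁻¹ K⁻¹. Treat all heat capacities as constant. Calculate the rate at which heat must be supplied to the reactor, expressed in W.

Extent of reaction ξ = 0.448 × 870 = 389.76 mol/h
Reaction term: ξ·ΔH°_rxn = 389.76 × -19.3 = -7522.4 kJ/h
Sensible, feed 163→25 °C: -35178 kJ/h
Outlet flows (mol/h): A 480.24, B 480.24, C 389.76, H₂O 389.76
Sensible, products 25→250 °C: 59372 kJ/h
Q = ΔH = 16672 kJ/h = 4.6311 kW
Heat supplied = 4631.1 W

Q_in = 4630 W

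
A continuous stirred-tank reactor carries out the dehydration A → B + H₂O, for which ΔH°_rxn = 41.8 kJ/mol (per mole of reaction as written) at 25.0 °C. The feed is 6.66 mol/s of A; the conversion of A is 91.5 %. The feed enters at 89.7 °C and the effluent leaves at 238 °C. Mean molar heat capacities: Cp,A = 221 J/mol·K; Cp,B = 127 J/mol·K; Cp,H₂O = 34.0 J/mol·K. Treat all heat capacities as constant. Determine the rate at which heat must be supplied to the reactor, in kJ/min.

Extent of reaction ξ = 0.915 × 6.66 = 6.0939 mol/s
Reaction term: ξ·ΔH°_rxn = 6.0939 × 41.8 = 254.73 kJ/s
Sensible, feed 89.7→25 °C: -95.229 kJ/s
Outlet flows (mol/s): A 0.5661, B 6.0939, H₂O 6.0939
Sensible, products 25→238 °C: 235.63 kJ/s
Q = ΔH = 395.12 kJ/s = 395.12 kW
Heat supplied = 23707 kJ/min

Q_in = 23700 kJ/min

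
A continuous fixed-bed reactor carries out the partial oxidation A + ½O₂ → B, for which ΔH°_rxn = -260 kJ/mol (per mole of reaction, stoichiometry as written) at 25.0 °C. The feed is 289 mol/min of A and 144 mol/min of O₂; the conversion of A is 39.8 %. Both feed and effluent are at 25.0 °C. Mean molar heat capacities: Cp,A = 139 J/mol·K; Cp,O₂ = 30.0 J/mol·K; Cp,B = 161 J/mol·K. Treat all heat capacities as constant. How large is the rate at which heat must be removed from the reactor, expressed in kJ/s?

Q_out = 498 kJ/s

Extent of reaction ξ = 0.398 × 289 = 115.02 mol/min
Reaction term: ξ·ΔH°_rxn = 115.02 × -260 = -29906 kJ/min
Q = ΔH = -29906 kJ/min = -498.43 kW
Heat removed = 498.43 kJ/s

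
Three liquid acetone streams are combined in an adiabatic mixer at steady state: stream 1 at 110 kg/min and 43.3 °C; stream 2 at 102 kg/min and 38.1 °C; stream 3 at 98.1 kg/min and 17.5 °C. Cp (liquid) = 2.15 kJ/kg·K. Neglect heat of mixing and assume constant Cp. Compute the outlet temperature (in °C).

Energy balance with Q = 0: Σ ṁᵢCp,ᵢ(T_out − Tᵢ) = 0
Σ ṁᵢCp,ᵢTᵢ = 110×2.15×43.3 + 102×2.15×38.1 + 98.1×2.15×17.5 = 22287
Σ ṁᵢCp,ᵢ = 110×2.15 + 102×2.15 + 98.1×2.15 = 666.71
T_out = 22287 / 666.71 = 33.428 °C

T_out = 33.4 °C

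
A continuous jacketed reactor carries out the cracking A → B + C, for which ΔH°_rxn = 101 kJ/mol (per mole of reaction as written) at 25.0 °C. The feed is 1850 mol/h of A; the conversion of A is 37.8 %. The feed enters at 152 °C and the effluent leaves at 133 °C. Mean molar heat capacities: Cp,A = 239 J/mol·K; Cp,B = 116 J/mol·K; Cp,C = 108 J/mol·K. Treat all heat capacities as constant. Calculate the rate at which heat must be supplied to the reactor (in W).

Extent of reaction ξ = 0.378 × 1850 = 699.3 mol/h
Reaction term: ξ·ΔH°_rxn = 699.3 × 101 = 70629 kJ/h
Sensible, feed 152→25 °C: -56153 kJ/h
Outlet flows (mol/h): A 1150.7, B 699.3, C 699.3
Sensible, products 25→133 °C: 46619 kJ/h
Q = ΔH = 61096 kJ/h = 16.971 kW
Heat supplied = 16971 W

Q_in = 17000 W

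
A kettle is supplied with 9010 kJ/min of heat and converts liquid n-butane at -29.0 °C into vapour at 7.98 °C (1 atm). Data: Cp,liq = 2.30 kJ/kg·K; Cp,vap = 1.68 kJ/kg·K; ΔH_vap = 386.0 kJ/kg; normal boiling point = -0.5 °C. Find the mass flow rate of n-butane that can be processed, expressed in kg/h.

Δh = 2.30×(-0.5−-29.0) + 386.0 + 1.68×(7.98−-0.5) = 465.8 kJ/kg
Q = 9010 kJ/min = 150.17 kJ/s = 540600 kJ/h
ṁ = Q/Δh = 540600 / 465.8 = 1160.6 kg/h

ṁ = 1160 kg/h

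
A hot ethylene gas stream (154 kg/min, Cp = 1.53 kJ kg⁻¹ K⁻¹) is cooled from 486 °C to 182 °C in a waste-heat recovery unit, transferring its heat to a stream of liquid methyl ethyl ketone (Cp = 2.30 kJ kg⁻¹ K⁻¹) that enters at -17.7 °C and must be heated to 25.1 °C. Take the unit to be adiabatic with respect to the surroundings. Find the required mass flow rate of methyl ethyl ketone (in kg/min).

Heat released by hot stream: Q = 154 × 1.53 × (486 − 182) = 71628 kJ/min
Energy balance on cold side (adiabatic exchanger): Q = ṁ_c·Cp_c·(T_c,out − T_c,in)
ṁ_c = 71628 / [2.30 × (25.1 − -17.7)] = 727.64 kg/min

ṁ_c = 728 kg/min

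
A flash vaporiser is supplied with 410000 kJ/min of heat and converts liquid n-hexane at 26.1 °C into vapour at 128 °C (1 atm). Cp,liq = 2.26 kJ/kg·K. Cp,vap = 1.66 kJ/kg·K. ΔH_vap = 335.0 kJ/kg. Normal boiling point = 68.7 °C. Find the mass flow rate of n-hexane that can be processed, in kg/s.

ṁ = 12.9 kg/s

Δh = 2.26×(68.7−26.1) + 335.0 + 1.66×(128−68.7) = 529.71 kJ/kg
Q = 410000 kJ/min = 6833.3 kJ/s = 6833.3 kJ/s
ṁ = Q/Δh = 6833.3 / 529.71 = 12.9 kg/s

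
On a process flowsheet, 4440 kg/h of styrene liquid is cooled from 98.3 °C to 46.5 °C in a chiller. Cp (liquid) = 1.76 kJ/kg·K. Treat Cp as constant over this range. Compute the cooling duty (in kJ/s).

Q_c = 112 kJ/s

Q = ṁ·Cp·ΔT = 4440 × 1.76 × (46.5 − 98.3) = -404790 kJ/h
Converting: 404790 / 3600 s = 112.44 kW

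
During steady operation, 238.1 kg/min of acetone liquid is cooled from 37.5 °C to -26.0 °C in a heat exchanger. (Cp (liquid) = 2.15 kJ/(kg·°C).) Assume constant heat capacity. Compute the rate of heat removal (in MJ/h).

Q = ṁ·Cp·ΔT = 238.1 × 2.15 × (-26.0 − 37.5) = -32507 kJ/min
Converting: 32507 / 60 s = 541.78 kW
Cooling duty = 1950.4 MJ/h

Q_c = 1950 MJ/h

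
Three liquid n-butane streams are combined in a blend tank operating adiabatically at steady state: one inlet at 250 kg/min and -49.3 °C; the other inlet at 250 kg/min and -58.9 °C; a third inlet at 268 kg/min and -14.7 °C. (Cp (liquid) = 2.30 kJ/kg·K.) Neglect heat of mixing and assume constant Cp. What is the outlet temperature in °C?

T_out = -40.4 °C

No heat crosses the boundary, so H_out = H_in.
T_out = Σ ṁᵢCp,ᵢTᵢ / Σ ṁᵢCp,ᵢ
      = -71276 / 1766.4 = -40.351 °C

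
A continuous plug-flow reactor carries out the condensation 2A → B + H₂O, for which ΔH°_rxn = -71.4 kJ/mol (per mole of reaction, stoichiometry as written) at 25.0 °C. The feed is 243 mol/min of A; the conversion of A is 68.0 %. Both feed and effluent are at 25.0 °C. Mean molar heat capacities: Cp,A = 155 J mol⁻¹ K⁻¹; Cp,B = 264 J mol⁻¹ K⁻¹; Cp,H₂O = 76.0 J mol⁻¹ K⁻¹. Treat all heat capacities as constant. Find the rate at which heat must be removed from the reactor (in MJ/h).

Extent of reaction ξ = 0.680 × 243 / 2 = 82.62 mol/min
Reaction term: ξ·ΔH°_rxn = 82.62 × -71.4 = -5899.1 kJ/min
Q = ΔH = -5899.1 kJ/min = -98.318 kW
Heat removed = 353.94 MJ/h

Q_out = 354 MJ/h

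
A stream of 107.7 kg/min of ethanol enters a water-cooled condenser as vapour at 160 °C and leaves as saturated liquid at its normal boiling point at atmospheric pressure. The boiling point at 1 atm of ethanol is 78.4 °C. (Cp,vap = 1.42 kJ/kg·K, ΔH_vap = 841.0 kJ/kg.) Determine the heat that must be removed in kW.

Q_c = 1720 kW

vapour 160→78.4 °C: -115.87 kJ/kg
condensation at 78.4 °C: -841 kJ/kg
Δh = -115.87 + -841 = -956.87 kJ/kg
Q = ṁ·Δh = 107.7 kg/min × -956.87 kJ/kg = -103060 kJ/min
|Q| = 1717.6 kW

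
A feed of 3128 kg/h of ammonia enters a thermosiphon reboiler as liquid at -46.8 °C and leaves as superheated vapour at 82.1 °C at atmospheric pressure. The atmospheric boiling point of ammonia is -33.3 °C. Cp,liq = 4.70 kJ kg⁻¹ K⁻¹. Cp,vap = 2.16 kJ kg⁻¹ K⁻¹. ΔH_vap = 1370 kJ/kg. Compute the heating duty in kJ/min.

Q = 87700 kJ/min

liquid -46.8→-33.3 °C: 63.45 kJ/kg
vaporisation at -33.3 °C: 1370 kJ/kg
vapour -33.3→82.1 °C: 249.26 kJ/kg
Δh = 63.45 + 1370 + 249.26 = 1682.7 kJ/kg
Q = ṁ·Δh = 3128 kg/h × 1682.7 kJ/kg = 5.2635e+06 kJ/h
|Q| = 1462.1 kW = 87725 kJ/min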